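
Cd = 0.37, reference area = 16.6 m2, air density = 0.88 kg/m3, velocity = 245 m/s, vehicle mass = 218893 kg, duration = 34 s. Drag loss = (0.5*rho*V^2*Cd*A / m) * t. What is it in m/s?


D = 0.5 * 0.88 * 245^2 * 0.37 * 16.6 = 162216.36 N
a = 162216.36 / 218893 = 0.7411 m/s2
dV = 0.7411 * 34 = 25.2 m/s

25.2 m/s


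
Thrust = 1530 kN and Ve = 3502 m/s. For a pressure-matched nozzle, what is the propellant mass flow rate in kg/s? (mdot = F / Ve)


mdot = F / Ve = 1530000 / 3502 = 436.9 kg/s

436.9 kg/s


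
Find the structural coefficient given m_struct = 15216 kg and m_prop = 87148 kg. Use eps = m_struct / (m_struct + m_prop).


eps = 15216 / (15216 + 87148) = 0.1486

0.1486


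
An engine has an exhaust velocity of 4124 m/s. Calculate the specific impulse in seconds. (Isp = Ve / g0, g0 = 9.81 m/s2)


Isp = Ve / g0 = 4124 / 9.81 = 420.4 s

420.4 s


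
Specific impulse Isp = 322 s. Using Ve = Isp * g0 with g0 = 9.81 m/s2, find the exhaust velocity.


Ve = Isp * g0 = 322 * 9.81 = 3158.8 m/s

3158.8 m/s


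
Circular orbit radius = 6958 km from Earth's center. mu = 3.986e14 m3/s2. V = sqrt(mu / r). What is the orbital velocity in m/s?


V = sqrt(3.986e14 / 6958000) = 7569 m/s

7569 m/s


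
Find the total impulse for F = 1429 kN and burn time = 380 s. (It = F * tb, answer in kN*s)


It = 1429 * 380 = 543020 kN*s

543020 kN*s


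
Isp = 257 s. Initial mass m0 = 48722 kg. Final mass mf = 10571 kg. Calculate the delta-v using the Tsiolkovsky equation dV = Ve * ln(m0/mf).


Ve = 257 * 9.81 = 2521.17 m/s
dV = 2521.17 * ln(48722/10571) = 3852 m/s

3852 m/s


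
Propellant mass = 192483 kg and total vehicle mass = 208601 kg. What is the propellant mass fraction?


PMF = 192483 / 208601 = 0.923

0.923


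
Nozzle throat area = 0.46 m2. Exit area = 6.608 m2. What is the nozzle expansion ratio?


AR = 6.608 / 0.46 = 14.4

14.4


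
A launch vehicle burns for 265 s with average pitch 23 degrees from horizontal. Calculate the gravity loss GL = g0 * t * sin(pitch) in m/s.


GL = 9.81 * 265 * sin(23 deg) = 1016 m/s

1016 m/s


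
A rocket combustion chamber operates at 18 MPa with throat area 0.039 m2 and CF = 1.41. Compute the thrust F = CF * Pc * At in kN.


F = 1.41 * 18e6 * 0.039 = 989820.0 N = 989.8 kN

989.8 kN


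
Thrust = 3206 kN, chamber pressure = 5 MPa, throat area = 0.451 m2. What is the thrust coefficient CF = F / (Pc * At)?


CF = 3206000 / (5e6 * 0.451) = 1.42

1.42


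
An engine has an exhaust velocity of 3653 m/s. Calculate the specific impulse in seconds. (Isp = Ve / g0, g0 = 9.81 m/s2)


Isp = Ve / g0 = 3653 / 9.81 = 372.4 s

372.4 s


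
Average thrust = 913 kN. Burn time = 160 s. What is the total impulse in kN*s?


It = 913 * 160 = 146080 kN*s

146080 kN*s


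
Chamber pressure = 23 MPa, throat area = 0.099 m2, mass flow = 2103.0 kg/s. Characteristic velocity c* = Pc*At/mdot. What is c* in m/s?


c* = 23e6 * 0.099 / 2103.0 = 1083 m/s

1083 m/s


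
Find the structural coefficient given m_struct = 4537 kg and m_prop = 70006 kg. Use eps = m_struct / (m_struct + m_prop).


eps = 4537 / (4537 + 70006) = 0.0609

0.0609


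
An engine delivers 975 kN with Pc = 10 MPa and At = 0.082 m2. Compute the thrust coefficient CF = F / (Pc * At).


CF = 975000 / (10e6 * 0.082) = 1.19

1.19


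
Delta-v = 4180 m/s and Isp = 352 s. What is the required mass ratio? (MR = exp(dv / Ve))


Ve = 352 * 9.81 = 3453.12 m/s
MR = exp(4180 / 3453.12) = 3.355

3.355


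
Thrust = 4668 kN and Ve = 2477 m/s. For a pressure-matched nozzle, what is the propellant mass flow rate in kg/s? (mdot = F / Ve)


mdot = F / Ve = 4668000 / 2477 = 1884.5 kg/s

1884.5 kg/s


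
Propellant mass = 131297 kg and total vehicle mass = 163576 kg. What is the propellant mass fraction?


PMF = 131297 / 163576 = 0.803

0.803


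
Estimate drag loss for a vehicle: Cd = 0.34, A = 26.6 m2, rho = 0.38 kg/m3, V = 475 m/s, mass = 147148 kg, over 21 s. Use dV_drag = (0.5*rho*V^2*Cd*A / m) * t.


D = 0.5 * 0.38 * 475^2 * 0.34 * 26.6 = 387704.98 N
a = 387704.98 / 147148 = 2.6348 m/s2
dV = 2.6348 * 21 = 55.3 m/s

55.3 m/s


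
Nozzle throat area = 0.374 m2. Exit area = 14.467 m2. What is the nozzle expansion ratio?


AR = 14.467 / 0.374 = 38.7

38.7


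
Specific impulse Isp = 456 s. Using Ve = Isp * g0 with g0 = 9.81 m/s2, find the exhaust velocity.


Ve = Isp * g0 = 456 * 9.81 = 4473.4 m/s

4473.4 m/s


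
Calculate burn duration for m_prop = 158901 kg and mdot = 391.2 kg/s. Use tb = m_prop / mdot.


tb = 158901 / 391.2 = 406.2 s

406.2 s


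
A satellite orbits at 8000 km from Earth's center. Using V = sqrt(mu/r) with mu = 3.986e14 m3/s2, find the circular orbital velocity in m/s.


V = sqrt(3.986e14 / 8000000) = 7059 m/s

7059 m/s


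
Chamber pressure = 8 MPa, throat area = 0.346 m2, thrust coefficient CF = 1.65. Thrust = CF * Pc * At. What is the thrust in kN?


F = 1.65 * 8e6 * 0.346 = 4.5672e+06 N = 4567.2 kN

4567.2 kN


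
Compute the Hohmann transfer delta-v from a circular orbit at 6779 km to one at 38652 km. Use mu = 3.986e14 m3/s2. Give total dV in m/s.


V1 = sqrt(mu/r1) = 7668.07 m/s
dV1 = V1*(sqrt(2*r2/(r1+r2)) - 1) = 2334.48 m/s
V2 = sqrt(mu/r2) = 3211.31 m/s
dV2 = V2*(1 - sqrt(2*r1/(r1+r2))) = 1457.01 m/s
Total dV = 3791 m/s

3791 m/s


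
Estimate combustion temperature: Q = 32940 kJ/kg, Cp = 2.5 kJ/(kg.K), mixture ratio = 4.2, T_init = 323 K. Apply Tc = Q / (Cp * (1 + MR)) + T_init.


Tc = 32940 / (2.5 * (1 + 4.2)) + 323 = 2857 K

2857 K


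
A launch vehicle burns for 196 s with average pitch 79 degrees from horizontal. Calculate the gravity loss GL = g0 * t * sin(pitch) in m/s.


GL = 9.81 * 196 * sin(79 deg) = 1887 m/s

1887 m/s


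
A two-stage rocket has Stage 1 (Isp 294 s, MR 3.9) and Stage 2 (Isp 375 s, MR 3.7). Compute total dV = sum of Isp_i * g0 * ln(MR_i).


dV1 = 294 * 9.81 * ln(3.9) = 3925.2 m/s
dV2 = 375 * 9.81 * ln(3.7) = 4813.0 m/s
Total dV = 3925.2 + 4813.0 = 8738.2 m/s ~ 8738 m/s

8738 m/s


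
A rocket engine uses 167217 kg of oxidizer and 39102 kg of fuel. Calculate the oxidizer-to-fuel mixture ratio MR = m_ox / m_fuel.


MR = 167217 / 39102 = 4.28

4.28


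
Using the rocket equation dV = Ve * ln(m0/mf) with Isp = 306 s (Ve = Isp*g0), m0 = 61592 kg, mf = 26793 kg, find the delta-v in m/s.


Ve = 306 * 9.81 = 3001.86 m/s
dV = 3001.86 * ln(61592/26793) = 2499 m/s

2499 m/s


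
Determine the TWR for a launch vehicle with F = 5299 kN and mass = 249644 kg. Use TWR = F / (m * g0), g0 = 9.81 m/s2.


TWR = 5299000 / (249644 * 9.81) = 2.16

2.16


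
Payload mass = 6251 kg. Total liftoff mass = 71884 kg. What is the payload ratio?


PR = 6251 / 71884 = 0.087

0.087


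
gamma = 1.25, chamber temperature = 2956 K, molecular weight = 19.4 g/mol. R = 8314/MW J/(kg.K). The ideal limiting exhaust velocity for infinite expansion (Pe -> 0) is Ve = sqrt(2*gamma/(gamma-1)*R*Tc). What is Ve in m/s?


R = 8314 / 19.4 = 428.56 J/(kg.K)
Ve = sqrt(2 * 1.25 / (1.25 - 1) * 428.56 * 2956) = 3559 m/s

3559 m/s


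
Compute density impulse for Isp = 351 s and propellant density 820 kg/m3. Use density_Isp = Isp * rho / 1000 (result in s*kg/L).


rho*Isp = 351 * 820 / 1000 = 288 s*kg/L

288 s*kg/L


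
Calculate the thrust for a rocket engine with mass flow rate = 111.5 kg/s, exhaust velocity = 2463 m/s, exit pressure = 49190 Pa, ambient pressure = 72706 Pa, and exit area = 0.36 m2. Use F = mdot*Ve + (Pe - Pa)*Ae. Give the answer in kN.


F = 111.5 * 2463 + (49190 - 72706) * 0.36 = 266159.0 N = 266.2 kN

266.2 kN


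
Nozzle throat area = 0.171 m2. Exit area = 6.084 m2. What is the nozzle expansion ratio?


AR = 6.084 / 0.171 = 35.6

35.6


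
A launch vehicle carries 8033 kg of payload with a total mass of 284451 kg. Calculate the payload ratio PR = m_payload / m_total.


PR = 8033 / 284451 = 0.0282

0.0282


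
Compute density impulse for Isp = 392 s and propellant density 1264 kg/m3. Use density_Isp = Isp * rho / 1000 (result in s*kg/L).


rho*Isp = 392 * 1264 / 1000 = 495 s*kg/L

495 s*kg/L


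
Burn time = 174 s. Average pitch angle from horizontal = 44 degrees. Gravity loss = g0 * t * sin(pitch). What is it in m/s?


GL = 9.81 * 174 * sin(44 deg) = 1186 m/s

1186 m/s


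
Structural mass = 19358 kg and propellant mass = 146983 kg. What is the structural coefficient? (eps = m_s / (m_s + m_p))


eps = 19358 / (19358 + 146983) = 0.1164

0.1164


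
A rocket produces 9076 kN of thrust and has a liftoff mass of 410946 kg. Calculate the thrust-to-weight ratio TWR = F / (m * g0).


TWR = 9076000 / (410946 * 9.81) = 2.25

2.25


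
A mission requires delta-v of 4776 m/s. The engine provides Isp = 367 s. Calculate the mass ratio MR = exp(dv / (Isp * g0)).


Ve = 367 * 9.81 = 3600.27 m/s
MR = exp(4776 / 3600.27) = 3.768

3.768


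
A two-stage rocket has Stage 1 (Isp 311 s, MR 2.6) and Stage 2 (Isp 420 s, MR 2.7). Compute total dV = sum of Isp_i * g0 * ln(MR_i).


dV1 = 311 * 9.81 * ln(2.6) = 2915.2 m/s
dV2 = 420 * 9.81 * ln(2.7) = 4092.4 m/s
Total dV = 2915.2 + 4092.4 = 7007.6 m/s ~ 7008 m/s

7008 m/s


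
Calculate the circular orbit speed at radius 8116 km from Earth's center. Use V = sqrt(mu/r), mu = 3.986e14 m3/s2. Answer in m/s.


V = sqrt(3.986e14 / 8116000) = 7008 m/s

7008 m/s


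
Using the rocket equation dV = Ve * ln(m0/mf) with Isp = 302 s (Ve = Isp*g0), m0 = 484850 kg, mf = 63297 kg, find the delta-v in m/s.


Ve = 302 * 9.81 = 2962.62 m/s
dV = 2962.62 * ln(484850/63297) = 6032 m/s

6032 m/s


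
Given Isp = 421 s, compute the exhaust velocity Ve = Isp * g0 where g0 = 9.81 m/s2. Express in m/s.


Ve = Isp * g0 = 421 * 9.81 = 4130.0 m/s

4130.0 m/s


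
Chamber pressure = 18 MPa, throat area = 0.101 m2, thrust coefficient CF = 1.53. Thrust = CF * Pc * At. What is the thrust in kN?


F = 1.53 * 18e6 * 0.101 = 2.7815e+06 N = 2781.5 kN

2781.5 kN


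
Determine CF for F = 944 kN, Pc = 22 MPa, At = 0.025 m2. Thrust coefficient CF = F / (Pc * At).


CF = 944000 / (22e6 * 0.025) = 1.72

1.72


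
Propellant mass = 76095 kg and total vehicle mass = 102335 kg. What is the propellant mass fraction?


PMF = 76095 / 102335 = 0.744

0.744


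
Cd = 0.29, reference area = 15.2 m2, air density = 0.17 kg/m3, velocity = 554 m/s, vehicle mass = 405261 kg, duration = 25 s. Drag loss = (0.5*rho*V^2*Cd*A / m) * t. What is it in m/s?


D = 0.5 * 0.17 * 554^2 * 0.29 * 15.2 = 114995.29 N
a = 114995.29 / 405261 = 0.2838 m/s2
dV = 0.2838 * 25 = 7.1 m/s

7.1 m/s


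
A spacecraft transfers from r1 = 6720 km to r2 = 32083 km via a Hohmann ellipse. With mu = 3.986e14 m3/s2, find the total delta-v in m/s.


V1 = sqrt(mu/r1) = 7701.65 m/s
dV1 = V1*(sqrt(2*r2/(r1+r2)) - 1) = 2202.19 m/s
V2 = sqrt(mu/r2) = 3524.77 m/s
dV2 = V2*(1 - sqrt(2*r1/(r1+r2))) = 1450.35 m/s
Total dV = 3653 m/s

3653 m/s


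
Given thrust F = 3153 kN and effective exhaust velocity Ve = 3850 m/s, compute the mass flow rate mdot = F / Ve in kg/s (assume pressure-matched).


mdot = F / Ve = 3153000 / 3850 = 819.0 kg/s

819.0 kg/s


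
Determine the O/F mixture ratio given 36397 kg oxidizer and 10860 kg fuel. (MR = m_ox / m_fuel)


MR = 36397 / 10860 = 3.35

3.35


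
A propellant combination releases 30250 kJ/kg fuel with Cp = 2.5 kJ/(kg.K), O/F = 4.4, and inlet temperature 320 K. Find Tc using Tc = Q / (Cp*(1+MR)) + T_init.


Tc = 30250 / (2.5 * (1 + 4.4)) + 320 = 2561 K

2561 K


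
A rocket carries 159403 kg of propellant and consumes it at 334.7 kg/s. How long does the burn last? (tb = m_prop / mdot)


tb = 159403 / 334.7 = 476.3 s

476.3 s


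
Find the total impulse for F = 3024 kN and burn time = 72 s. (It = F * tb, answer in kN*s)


It = 3024 * 72 = 217728 kN*s

217728 kN*s


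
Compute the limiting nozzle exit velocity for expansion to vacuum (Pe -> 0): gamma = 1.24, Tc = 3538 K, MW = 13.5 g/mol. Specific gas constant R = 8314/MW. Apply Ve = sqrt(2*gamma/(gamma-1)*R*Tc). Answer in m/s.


R = 8314 / 13.5 = 615.85 J/(kg.K)
Ve = sqrt(2 * 1.24 / (1.24 - 1) * 615.85 * 3538) = 4745 m/s

4745 m/s


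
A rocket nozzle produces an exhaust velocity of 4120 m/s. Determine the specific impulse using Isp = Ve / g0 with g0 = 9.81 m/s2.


Isp = Ve / g0 = 4120 / 9.81 = 420.0 s

420.0 s


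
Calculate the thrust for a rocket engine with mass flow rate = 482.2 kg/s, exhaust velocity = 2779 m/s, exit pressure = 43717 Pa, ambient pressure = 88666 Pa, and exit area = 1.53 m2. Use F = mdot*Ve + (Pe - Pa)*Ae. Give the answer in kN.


F = 482.2 * 2779 + (43717 - 88666) * 1.53 = 1.2713e+06 N = 1271.3 kN

1271.3 kN


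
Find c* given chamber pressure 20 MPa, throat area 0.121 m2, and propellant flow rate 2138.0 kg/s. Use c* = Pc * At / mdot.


c* = 20e6 * 0.121 / 2138.0 = 1132 m/s

1132 m/s


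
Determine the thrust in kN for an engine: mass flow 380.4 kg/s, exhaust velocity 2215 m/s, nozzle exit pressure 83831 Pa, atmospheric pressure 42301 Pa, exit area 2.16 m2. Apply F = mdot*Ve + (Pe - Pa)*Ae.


F = 380.4 * 2215 + (83831 - 42301) * 2.16 = 932291.0 N = 932.3 kN

932.3 kN


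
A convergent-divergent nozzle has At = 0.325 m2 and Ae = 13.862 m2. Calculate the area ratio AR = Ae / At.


AR = 13.862 / 0.325 = 42.7

42.7


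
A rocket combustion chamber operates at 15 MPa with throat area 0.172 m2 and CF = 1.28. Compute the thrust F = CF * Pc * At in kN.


F = 1.28 * 15e6 * 0.172 = 3.3024e+06 N = 3302.4 kN

3302.4 kN


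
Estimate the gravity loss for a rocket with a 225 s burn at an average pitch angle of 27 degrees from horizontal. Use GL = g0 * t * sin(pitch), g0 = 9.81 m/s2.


GL = 9.81 * 225 * sin(27 deg) = 1002 m/s

1002 m/s


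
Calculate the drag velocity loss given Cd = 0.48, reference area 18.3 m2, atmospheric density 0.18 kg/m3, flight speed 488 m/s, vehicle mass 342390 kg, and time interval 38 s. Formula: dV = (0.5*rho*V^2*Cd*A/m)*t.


D = 0.5 * 0.18 * 488^2 * 0.48 * 18.3 = 188267.12 N
a = 188267.12 / 342390 = 0.5499 m/s2
dV = 0.5499 * 38 = 20.9 m/s

20.9 m/s


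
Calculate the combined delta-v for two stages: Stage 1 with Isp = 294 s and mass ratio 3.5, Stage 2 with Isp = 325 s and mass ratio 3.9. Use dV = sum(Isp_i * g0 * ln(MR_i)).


dV1 = 294 * 9.81 * ln(3.5) = 3613.1 m/s
dV2 = 325 * 9.81 * ln(3.9) = 4339.1 m/s
Total dV = 3613.1 + 4339.1 = 7952.2 m/s ~ 7952 m/s

7952 m/s


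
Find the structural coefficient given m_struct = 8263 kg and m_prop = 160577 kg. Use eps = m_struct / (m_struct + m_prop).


eps = 8263 / (8263 + 160577) = 0.0489

0.0489


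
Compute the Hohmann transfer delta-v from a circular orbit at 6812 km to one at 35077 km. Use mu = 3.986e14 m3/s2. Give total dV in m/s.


V1 = sqrt(mu/r1) = 7649.47 m/s
dV1 = V1*(sqrt(2*r2/(r1+r2)) - 1) = 2249.9 m/s
V2 = sqrt(mu/r2) = 3370.99 m/s
dV2 = V2*(1 - sqrt(2*r1/(r1+r2))) = 1448.52 m/s
Total dV = 3698 m/s

3698 m/s


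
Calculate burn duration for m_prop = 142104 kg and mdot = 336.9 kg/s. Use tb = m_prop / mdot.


tb = 142104 / 336.9 = 421.8 s

421.8 s


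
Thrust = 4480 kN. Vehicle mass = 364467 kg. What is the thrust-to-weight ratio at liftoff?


TWR = 4480000 / (364467 * 9.81) = 1.25

1.25


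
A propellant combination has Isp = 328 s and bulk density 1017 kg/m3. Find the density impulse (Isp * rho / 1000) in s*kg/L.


rho*Isp = 328 * 1017 / 1000 = 334 s*kg/L

334 s*kg/L


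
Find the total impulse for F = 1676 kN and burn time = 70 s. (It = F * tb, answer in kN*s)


It = 1676 * 70 = 117320 kN*s

117320 kN*s


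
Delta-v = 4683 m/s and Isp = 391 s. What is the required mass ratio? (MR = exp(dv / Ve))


Ve = 391 * 9.81 = 3835.71 m/s
MR = exp(4683 / 3835.71) = 3.39

3.39


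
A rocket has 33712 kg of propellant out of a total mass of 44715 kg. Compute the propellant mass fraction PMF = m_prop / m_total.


PMF = 33712 / 44715 = 0.754

0.754


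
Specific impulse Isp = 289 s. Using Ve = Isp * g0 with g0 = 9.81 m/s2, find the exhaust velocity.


Ve = Isp * g0 = 289 * 9.81 = 2835.1 m/s

2835.1 m/s


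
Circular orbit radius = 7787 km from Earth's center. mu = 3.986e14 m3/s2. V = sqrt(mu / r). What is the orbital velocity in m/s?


V = sqrt(3.986e14 / 7787000) = 7155 m/s

7155 m/s


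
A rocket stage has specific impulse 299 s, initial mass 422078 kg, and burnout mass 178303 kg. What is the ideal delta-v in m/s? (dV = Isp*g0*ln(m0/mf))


Ve = 299 * 9.81 = 2933.19 m/s
dV = 2933.19 * ln(422078/178303) = 2528 m/s

2528 m/s


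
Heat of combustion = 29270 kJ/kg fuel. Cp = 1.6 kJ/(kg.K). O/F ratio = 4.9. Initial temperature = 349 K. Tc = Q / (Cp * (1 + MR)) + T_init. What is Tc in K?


Tc = 29270 / (1.6 * (1 + 4.9)) + 349 = 3450 K

3450 K


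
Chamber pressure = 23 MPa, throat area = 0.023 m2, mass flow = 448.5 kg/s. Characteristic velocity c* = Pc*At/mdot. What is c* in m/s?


c* = 23e6 * 0.023 / 448.5 = 1179 m/s

1179 m/s


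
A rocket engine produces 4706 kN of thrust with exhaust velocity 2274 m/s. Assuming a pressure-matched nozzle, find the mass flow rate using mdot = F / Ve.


mdot = F / Ve = 4706000 / 2274 = 2069.5 kg/s

2069.5 kg/s


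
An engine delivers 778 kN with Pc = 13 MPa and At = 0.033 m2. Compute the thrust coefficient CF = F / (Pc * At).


CF = 778000 / (13e6 * 0.033) = 1.81

1.81


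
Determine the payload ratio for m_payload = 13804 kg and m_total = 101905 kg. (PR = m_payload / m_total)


PR = 13804 / 101905 = 0.1355

0.1355


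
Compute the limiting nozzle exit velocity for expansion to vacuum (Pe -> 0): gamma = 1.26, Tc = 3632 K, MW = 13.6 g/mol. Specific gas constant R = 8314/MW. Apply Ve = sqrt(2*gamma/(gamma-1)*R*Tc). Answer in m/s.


R = 8314 / 13.6 = 611.32 J/(kg.K)
Ve = sqrt(2 * 1.26 / (1.26 - 1) * 611.32 * 3632) = 4639 m/s

4639 m/s


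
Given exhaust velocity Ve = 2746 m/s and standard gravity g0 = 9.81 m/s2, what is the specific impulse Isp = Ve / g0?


Isp = Ve / g0 = 2746 / 9.81 = 279.9 s

279.9 s


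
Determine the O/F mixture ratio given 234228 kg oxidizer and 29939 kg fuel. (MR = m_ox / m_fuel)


MR = 234228 / 29939 = 7.82

7.82


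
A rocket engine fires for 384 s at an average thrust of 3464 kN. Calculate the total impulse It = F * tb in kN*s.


It = 3464 * 384 = 1330176 kN*s

1330176 kN*s


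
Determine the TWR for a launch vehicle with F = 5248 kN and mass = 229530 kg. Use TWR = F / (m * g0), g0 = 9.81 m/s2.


TWR = 5248000 / (229530 * 9.81) = 2.33

2.33


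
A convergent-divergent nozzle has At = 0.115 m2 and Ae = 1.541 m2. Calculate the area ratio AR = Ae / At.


AR = 1.541 / 0.115 = 13.4

13.4


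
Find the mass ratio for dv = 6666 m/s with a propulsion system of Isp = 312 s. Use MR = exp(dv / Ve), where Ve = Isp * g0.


Ve = 312 * 9.81 = 3060.72 m/s
MR = exp(6666 / 3060.72) = 8.828

8.828


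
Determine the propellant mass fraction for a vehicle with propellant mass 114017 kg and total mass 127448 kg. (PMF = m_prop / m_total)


PMF = 114017 / 127448 = 0.895

0.895


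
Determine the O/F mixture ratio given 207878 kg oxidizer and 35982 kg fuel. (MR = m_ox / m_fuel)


MR = 207878 / 35982 = 5.78

5.78


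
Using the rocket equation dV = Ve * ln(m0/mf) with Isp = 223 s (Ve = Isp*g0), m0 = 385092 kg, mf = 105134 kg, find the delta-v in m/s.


Ve = 223 * 9.81 = 2187.63 m/s
dV = 2187.63 * ln(385092/105134) = 2840 m/s

2840 m/s


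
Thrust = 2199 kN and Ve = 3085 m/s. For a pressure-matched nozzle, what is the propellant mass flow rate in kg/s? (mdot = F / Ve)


mdot = F / Ve = 2199000 / 3085 = 712.8 kg/s

712.8 kg/s


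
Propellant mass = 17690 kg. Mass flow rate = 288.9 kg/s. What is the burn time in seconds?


tb = 17690 / 288.9 = 61.2 s

61.2 s


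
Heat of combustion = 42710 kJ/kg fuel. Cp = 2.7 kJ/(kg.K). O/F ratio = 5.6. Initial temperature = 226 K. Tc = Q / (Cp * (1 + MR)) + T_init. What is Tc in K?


Tc = 42710 / (2.7 * (1 + 5.6)) + 226 = 2623 K

2623 K


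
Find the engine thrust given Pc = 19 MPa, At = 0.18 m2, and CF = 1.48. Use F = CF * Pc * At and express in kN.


F = 1.48 * 19e6 * 0.18 = 5.0616e+06 N = 5061.6 kN

5061.6 kN


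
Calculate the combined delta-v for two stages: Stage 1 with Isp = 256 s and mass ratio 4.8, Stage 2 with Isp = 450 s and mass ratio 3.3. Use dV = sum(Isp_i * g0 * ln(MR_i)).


dV1 = 256 * 9.81 * ln(4.8) = 3939.4 m/s
dV2 = 450 * 9.81 * ln(3.3) = 5270.6 m/s
Total dV = 3939.4 + 5270.6 = 9210.0 m/s ~ 9210 m/s

9210 m/s


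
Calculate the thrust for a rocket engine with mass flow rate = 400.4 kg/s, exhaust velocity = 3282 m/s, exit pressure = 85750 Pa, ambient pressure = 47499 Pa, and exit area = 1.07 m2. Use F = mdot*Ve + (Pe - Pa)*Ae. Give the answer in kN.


F = 400.4 * 3282 + (85750 - 47499) * 1.07 = 1.3550e+06 N = 1355.0 kN

1355.0 kN


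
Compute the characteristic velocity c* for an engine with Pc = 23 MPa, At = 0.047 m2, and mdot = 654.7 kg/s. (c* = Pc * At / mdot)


c* = 23e6 * 0.047 / 654.7 = 1651 m/s

1651 m/s


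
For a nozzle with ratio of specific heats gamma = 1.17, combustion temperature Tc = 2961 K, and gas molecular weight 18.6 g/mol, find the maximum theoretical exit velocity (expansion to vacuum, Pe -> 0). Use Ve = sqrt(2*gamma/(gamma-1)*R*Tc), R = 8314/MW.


R = 8314 / 18.6 = 446.99 J/(kg.K)
Ve = sqrt(2 * 1.17 / (1.17 - 1) * 446.99 * 2961) = 4268 m/s

4268 m/s


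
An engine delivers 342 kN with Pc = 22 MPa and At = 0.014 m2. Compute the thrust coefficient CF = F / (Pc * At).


CF = 342000 / (22e6 * 0.014) = 1.11

1.11


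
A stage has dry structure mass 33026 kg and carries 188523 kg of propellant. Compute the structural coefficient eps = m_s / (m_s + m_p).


eps = 33026 / (33026 + 188523) = 0.1491

0.1491


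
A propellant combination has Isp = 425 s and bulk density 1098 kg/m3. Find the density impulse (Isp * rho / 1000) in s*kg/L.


rho*Isp = 425 * 1098 / 1000 = 467 s*kg/L

467 s*kg/L


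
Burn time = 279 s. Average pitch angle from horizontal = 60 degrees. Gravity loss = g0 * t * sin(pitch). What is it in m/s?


GL = 9.81 * 279 * sin(60 deg) = 2370 m/s

2370 m/s


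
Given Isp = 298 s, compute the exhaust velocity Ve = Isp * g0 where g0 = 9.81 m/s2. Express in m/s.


Ve = Isp * g0 = 298 * 9.81 = 2923.4 m/s

2923.4 m/s


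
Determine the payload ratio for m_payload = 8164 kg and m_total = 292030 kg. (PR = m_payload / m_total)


PR = 8164 / 292030 = 0.028

0.028


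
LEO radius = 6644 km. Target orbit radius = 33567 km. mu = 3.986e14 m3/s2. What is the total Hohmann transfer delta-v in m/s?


V1 = sqrt(mu/r1) = 7745.58 m/s
dV1 = V1*(sqrt(2*r2/(r1+r2)) - 1) = 2262.55 m/s
V2 = sqrt(mu/r2) = 3445.98 m/s
dV2 = V2*(1 - sqrt(2*r1/(r1+r2))) = 1465.04 m/s
Total dV = 3728 m/s

3728 m/s


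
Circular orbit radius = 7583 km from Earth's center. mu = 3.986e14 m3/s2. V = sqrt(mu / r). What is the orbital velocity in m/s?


V = sqrt(3.986e14 / 7583000) = 7250 m/s

7250 m/s


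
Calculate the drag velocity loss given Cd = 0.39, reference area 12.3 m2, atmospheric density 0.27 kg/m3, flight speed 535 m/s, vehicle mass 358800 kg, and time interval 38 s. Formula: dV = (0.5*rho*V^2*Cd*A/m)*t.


D = 0.5 * 0.27 * 535^2 * 0.39 * 12.3 = 185357.88 N
a = 185357.88 / 358800 = 0.5166 m/s2
dV = 0.5166 * 38 = 19.6 m/s

19.6 m/s


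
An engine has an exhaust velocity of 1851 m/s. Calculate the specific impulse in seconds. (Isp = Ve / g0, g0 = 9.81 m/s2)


Isp = Ve / g0 = 1851 / 9.81 = 188.7 s

188.7 s


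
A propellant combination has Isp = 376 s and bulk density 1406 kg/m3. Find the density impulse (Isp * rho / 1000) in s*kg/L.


rho*Isp = 376 * 1406 / 1000 = 529 s*kg/L

529 s*kg/L


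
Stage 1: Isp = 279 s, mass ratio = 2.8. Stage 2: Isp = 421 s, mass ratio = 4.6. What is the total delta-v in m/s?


dV1 = 279 * 9.81 * ln(2.8) = 2818.1 m/s
dV2 = 421 * 9.81 * ln(4.6) = 6302.6 m/s
Total dV = 2818.1 + 6302.6 = 9120.7 m/s ~ 9121 m/s

9121 m/s


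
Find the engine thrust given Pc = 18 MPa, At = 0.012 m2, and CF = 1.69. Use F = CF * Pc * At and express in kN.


F = 1.69 * 18e6 * 0.012 = 365040.0 N = 365.0 kN

365.0 kN


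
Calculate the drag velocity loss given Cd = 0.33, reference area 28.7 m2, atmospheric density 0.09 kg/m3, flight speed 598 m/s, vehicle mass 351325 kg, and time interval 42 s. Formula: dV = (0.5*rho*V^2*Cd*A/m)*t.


D = 0.5 * 0.09 * 598^2 * 0.33 * 28.7 = 152409.04 N
a = 152409.04 / 351325 = 0.4338 m/s2
dV = 0.4338 * 42 = 18.2 m/s

18.2 m/s


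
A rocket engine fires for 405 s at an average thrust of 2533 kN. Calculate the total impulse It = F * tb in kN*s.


It = 2533 * 405 = 1025865 kN*s

1025865 kN*s


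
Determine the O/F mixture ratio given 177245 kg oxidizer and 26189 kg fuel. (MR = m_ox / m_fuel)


MR = 177245 / 26189 = 6.77

6.77


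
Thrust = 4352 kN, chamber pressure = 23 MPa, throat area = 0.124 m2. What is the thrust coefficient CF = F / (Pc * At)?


CF = 4352000 / (23e6 * 0.124) = 1.53

1.53


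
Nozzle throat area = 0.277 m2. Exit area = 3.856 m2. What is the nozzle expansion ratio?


AR = 3.856 / 0.277 = 13.9

13.9


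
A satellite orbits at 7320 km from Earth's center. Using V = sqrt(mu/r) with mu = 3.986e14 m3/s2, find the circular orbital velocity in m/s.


V = sqrt(3.986e14 / 7320000) = 7379 m/s

7379 m/s


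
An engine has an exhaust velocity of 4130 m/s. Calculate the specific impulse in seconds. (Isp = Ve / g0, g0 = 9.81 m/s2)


Isp = Ve / g0 = 4130 / 9.81 = 421.0 s

421.0 s


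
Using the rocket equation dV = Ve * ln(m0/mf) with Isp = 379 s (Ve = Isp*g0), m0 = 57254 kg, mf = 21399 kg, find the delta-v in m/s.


Ve = 379 * 9.81 = 3717.99 m/s
dV = 3717.99 * ln(57254/21399) = 3659 m/s

3659 m/s


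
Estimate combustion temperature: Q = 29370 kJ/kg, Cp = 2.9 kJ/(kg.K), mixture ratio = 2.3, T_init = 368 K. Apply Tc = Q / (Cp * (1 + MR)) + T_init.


Tc = 29370 / (2.9 * (1 + 2.3)) + 368 = 3437 K

3437 K


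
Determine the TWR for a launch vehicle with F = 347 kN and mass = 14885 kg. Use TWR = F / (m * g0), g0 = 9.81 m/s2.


TWR = 347000 / (14885 * 9.81) = 2.38

2.38


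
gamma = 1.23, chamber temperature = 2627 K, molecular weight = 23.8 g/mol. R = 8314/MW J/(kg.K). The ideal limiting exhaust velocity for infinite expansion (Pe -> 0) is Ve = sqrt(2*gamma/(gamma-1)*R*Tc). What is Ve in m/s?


R = 8314 / 23.8 = 349.33 J/(kg.K)
Ve = sqrt(2 * 1.23 / (1.23 - 1) * 349.33 * 2627) = 3133 m/s

3133 m/s


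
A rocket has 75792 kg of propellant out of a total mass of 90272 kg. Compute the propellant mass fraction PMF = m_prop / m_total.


PMF = 75792 / 90272 = 0.84

0.84


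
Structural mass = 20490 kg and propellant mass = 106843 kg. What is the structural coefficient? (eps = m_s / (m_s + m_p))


eps = 20490 / (20490 + 106843) = 0.1609

0.1609


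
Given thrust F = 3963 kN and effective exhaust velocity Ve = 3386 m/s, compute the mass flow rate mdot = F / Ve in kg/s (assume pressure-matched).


mdot = F / Ve = 3963000 / 3386 = 1170.4 kg/s

1170.4 kg/s


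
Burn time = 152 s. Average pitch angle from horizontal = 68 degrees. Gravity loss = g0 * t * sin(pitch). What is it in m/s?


GL = 9.81 * 152 * sin(68 deg) = 1383 m/s

1383 m/s


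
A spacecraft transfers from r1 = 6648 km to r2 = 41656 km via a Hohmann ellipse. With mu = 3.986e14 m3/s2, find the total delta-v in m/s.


V1 = sqrt(mu/r1) = 7743.25 m/s
dV1 = V1*(sqrt(2*r2/(r1+r2)) - 1) = 2425.92 m/s
V2 = sqrt(mu/r2) = 3093.36 m/s
dV2 = V2*(1 - sqrt(2*r1/(r1+r2))) = 1470.43 m/s
Total dV = 3896 m/s

3896 m/s


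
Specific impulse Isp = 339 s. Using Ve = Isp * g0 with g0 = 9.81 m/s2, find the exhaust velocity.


Ve = Isp * g0 = 339 * 9.81 = 3325.6 m/s

3325.6 m/s


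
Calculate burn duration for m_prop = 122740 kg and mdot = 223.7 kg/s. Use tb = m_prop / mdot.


tb = 122740 / 223.7 = 548.7 s

548.7 s


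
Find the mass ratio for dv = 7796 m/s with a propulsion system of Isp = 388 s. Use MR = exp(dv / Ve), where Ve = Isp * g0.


Ve = 388 * 9.81 = 3806.28 m/s
MR = exp(7796 / 3806.28) = 7.754

7.754


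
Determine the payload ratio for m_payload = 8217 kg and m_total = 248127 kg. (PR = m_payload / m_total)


PR = 8217 / 248127 = 0.0331

0.0331


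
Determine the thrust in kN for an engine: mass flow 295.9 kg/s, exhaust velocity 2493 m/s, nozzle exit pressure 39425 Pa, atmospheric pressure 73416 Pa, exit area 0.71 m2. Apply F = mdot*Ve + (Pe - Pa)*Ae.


F = 295.9 * 2493 + (39425 - 73416) * 0.71 = 713545.0 N = 713.5 kN

713.5 kN


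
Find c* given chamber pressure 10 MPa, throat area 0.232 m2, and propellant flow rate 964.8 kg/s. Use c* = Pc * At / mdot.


c* = 10e6 * 0.232 / 964.8 = 2405 m/s

2405 m/s


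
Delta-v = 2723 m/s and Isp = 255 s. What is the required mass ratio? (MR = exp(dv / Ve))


Ve = 255 * 9.81 = 2501.55 m/s
MR = exp(2723 / 2501.55) = 2.97

2.97


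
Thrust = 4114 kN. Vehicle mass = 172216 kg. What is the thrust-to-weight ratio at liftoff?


TWR = 4114000 / (172216 * 9.81) = 2.44

2.44


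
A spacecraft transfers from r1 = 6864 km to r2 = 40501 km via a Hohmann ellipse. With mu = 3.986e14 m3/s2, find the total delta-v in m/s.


V1 = sqrt(mu/r1) = 7620.44 m/s
dV1 = V1*(sqrt(2*r2/(r1+r2)) - 1) = 2345.06 m/s
V2 = sqrt(mu/r2) = 3137.15 m/s
dV2 = V2*(1 - sqrt(2*r1/(r1+r2))) = 1448.23 m/s
Total dV = 3793 m/s

3793 m/s


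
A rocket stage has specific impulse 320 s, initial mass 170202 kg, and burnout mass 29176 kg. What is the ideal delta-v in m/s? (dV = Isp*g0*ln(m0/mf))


Ve = 320 * 9.81 = 3139.2 m/s
dV = 3139.2 * ln(170202/29176) = 5536 m/s

5536 m/s


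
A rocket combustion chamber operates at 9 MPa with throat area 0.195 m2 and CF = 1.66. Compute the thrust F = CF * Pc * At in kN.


F = 1.66 * 9e6 * 0.195 = 2.9133e+06 N = 2913.3 kN

2913.3 kN


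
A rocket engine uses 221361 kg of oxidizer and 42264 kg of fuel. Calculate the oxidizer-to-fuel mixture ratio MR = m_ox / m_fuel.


MR = 221361 / 42264 = 5.24

5.24


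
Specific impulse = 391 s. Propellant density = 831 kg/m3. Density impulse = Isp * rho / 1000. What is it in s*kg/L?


rho*Isp = 391 * 831 / 1000 = 325 s*kg/L

325 s*kg/L


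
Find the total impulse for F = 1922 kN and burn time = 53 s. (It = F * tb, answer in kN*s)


It = 1922 * 53 = 101866 kN*s

101866 kN*s


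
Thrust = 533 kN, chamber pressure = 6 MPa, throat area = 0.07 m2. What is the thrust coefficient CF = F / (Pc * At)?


CF = 533000 / (6e6 * 0.07) = 1.27

1.27


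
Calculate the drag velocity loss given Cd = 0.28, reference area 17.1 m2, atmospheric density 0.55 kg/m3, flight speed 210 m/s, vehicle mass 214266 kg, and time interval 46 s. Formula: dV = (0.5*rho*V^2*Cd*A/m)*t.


D = 0.5 * 0.55 * 210^2 * 0.28 * 17.1 = 58066.47 N
a = 58066.47 / 214266 = 0.271 m/s2
dV = 0.271 * 46 = 12.5 m/s

12.5 m/s


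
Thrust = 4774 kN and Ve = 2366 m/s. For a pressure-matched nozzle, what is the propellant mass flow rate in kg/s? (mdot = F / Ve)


mdot = F / Ve = 4774000 / 2366 = 2017.8 kg/s

2017.8 kg/s


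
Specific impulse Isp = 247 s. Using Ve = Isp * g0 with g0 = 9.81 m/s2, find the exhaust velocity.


Ve = Isp * g0 = 247 * 9.81 = 2423.1 m/s

2423.1 m/s


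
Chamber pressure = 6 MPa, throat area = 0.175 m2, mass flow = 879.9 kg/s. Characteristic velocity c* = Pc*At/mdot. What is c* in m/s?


c* = 6e6 * 0.175 / 879.9 = 1193 m/s

1193 m/s


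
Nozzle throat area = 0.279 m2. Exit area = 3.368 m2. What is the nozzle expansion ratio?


AR = 3.368 / 0.279 = 12.1

12.1


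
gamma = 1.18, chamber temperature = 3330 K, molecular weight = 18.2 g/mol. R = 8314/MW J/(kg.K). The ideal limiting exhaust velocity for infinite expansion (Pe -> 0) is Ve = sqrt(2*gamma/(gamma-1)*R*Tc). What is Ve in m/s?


R = 8314 / 18.2 = 456.81 J/(kg.K)
Ve = sqrt(2 * 1.18 / (1.18 - 1) * 456.81 * 3330) = 4466 m/s

4466 m/s


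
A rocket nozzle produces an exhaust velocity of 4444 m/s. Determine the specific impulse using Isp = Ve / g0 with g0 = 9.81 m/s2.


Isp = Ve / g0 = 4444 / 9.81 = 453.0 s

453.0 s


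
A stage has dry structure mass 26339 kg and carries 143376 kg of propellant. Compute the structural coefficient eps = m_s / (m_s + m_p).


eps = 26339 / (26339 + 143376) = 0.1552

0.1552


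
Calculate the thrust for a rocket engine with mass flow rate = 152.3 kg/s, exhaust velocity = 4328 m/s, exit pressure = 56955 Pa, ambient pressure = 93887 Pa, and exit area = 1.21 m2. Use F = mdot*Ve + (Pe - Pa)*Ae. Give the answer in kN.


F = 152.3 * 4328 + (56955 - 93887) * 1.21 = 614467.0 N = 614.5 kN

614.5 kN


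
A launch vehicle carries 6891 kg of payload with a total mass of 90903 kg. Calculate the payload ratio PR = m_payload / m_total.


PR = 6891 / 90903 = 0.0758

0.0758


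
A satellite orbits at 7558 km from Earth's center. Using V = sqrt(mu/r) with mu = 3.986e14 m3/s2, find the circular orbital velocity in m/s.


V = sqrt(3.986e14 / 7558000) = 7262 m/s

7262 m/s


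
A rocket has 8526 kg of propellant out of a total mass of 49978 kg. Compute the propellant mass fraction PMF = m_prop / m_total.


PMF = 8526 / 49978 = 0.171

0.171


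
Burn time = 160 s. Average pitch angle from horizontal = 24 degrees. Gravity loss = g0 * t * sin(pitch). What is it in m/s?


GL = 9.81 * 160 * sin(24 deg) = 638 m/s

638 m/s


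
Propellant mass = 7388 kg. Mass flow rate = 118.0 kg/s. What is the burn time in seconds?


tb = 7388 / 118.0 = 62.6 s

62.6 s


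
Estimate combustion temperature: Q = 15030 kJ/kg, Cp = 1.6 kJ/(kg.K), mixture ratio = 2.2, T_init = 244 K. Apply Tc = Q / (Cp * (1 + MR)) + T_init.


Tc = 15030 / (1.6 * (1 + 2.2)) + 244 = 3180 K

3180 K


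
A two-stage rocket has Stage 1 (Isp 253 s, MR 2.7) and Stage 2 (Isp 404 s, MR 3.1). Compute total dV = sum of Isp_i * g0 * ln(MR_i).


dV1 = 253 * 9.81 * ln(2.7) = 2465.2 m/s
dV2 = 404 * 9.81 * ln(3.1) = 4484.0 m/s
Total dV = 2465.2 + 4484.0 = 6949.2 m/s ~ 6949 m/s

6949 m/s


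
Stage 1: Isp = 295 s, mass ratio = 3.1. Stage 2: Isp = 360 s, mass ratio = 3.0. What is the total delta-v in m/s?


dV1 = 295 * 9.81 * ln(3.1) = 3274.2 m/s
dV2 = 360 * 9.81 * ln(3.0) = 3879.9 m/s
Total dV = 3274.2 + 3879.9 = 7154.1 m/s ~ 7154 m/s

7154 m/s


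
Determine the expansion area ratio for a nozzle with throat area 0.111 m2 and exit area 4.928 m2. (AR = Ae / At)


AR = 4.928 / 0.111 = 44.4

44.4


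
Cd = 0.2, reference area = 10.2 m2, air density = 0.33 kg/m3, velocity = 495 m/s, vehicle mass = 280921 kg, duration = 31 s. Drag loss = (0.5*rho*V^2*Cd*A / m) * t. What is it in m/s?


D = 0.5 * 0.33 * 495^2 * 0.2 * 10.2 = 82475.42 N
a = 82475.42 / 280921 = 0.2936 m/s2
dV = 0.2936 * 31 = 9.1 m/s

9.1 m/s


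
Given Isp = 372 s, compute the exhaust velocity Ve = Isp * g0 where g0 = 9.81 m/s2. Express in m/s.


Ve = Isp * g0 = 372 * 9.81 = 3649.3 m/s

3649.3 m/s


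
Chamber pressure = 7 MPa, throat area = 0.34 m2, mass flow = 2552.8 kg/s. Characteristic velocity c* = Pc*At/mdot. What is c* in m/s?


c* = 7e6 * 0.34 / 2552.8 = 932 m/s

932 m/s


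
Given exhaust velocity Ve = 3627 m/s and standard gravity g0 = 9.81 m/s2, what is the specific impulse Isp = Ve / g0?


Isp = Ve / g0 = 3627 / 9.81 = 369.7 s

369.7 s


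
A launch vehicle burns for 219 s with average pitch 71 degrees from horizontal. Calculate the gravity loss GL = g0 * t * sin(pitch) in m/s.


GL = 9.81 * 219 * sin(71 deg) = 2031 m/s

2031 m/s


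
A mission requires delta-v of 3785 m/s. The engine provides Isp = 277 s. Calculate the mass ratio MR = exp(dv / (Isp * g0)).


Ve = 277 * 9.81 = 2717.37 m/s
MR = exp(3785 / 2717.37) = 4.026

4.026


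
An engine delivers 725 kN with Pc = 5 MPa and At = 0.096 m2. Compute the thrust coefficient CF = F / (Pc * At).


CF = 725000 / (5e6 * 0.096) = 1.51

1.51


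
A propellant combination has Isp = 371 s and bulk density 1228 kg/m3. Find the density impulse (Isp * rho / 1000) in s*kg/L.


rho*Isp = 371 * 1228 / 1000 = 456 s*kg/L

456 s*kg/L


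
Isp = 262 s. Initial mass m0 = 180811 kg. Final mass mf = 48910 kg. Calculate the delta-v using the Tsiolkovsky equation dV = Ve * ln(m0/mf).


Ve = 262 * 9.81 = 2570.22 m/s
dV = 2570.22 * ln(180811/48910) = 3360 m/s

3360 m/s


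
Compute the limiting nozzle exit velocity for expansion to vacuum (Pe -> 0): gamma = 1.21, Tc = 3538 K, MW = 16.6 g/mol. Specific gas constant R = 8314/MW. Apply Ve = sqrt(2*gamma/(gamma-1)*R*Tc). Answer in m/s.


R = 8314 / 16.6 = 500.84 J/(kg.K)
Ve = sqrt(2 * 1.21 / (1.21 - 1) * 500.84 * 3538) = 4519 m/s

4519 m/s


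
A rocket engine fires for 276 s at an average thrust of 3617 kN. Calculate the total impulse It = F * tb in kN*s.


It = 3617 * 276 = 998292 kN*s

998292 kN*s


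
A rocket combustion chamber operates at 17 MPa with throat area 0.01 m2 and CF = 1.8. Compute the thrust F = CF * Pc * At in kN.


F = 1.8 * 17e6 * 0.01 = 306000.0 N = 306.0 kN

306.0 kN


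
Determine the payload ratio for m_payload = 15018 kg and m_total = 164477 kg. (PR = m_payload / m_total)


PR = 15018 / 164477 = 0.0913

0.0913


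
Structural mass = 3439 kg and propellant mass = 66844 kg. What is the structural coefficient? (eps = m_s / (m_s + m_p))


eps = 3439 / (3439 + 66844) = 0.0489

0.0489


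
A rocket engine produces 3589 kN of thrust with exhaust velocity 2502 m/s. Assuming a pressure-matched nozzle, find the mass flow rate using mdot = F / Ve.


mdot = F / Ve = 3589000 / 2502 = 1434.5 kg/s

1434.5 kg/s


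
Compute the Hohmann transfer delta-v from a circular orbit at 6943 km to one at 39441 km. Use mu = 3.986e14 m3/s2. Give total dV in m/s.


V1 = sqrt(mu/r1) = 7576.96 m/s
dV1 = V1*(sqrt(2*r2/(r1+r2)) - 1) = 2304.02 m/s
V2 = sqrt(mu/r2) = 3179.03 m/s
dV2 = V2*(1 - sqrt(2*r1/(r1+r2))) = 1439.63 m/s
Total dV = 3744 m/s

3744 m/s


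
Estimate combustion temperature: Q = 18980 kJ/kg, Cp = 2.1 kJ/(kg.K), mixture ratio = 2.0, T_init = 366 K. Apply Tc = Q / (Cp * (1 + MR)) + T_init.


Tc = 18980 / (2.1 * (1 + 2.0)) + 366 = 3379 K

3379 K


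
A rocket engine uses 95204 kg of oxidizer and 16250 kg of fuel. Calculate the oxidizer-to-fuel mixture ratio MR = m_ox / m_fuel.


MR = 95204 / 16250 = 5.86

5.86


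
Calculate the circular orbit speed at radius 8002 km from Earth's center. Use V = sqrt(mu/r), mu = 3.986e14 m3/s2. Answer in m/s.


V = sqrt(3.986e14 / 8002000) = 7058 m/s

7058 m/s


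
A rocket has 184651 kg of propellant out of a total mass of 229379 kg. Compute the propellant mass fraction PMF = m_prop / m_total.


PMF = 184651 / 229379 = 0.805

0.805


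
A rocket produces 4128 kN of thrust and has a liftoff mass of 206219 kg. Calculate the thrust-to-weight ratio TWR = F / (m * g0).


TWR = 4128000 / (206219 * 9.81) = 2.04

2.04


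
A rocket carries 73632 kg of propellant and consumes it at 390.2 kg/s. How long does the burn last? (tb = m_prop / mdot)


tb = 73632 / 390.2 = 188.7 s

188.7 s


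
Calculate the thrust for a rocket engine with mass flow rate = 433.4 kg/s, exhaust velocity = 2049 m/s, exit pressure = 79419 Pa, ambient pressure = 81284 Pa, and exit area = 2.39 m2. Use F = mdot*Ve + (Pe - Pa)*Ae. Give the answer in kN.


F = 433.4 * 2049 + (79419 - 81284) * 2.39 = 883579.0 N = 883.6 kN

883.6 kN


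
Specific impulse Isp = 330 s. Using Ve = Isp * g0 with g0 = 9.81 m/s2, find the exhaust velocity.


Ve = Isp * g0 = 330 * 9.81 = 3237.3 m/s

3237.3 m/s


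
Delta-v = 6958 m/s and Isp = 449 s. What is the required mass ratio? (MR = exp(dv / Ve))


Ve = 449 * 9.81 = 4404.69 m/s
MR = exp(6958 / 4404.69) = 4.853

4.853
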